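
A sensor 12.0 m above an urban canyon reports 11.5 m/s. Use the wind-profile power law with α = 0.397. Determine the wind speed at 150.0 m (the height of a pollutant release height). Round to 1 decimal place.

31.3 m/s

Power-law profile: V₂ = V₁ · (z₂/z₁)^α
V₂ = 11.5 × (150.0/12.0)^0.397 = 11.5 × (12.5000)^0.397
    = 11.5 × 2.7257 = 31.3452 m/s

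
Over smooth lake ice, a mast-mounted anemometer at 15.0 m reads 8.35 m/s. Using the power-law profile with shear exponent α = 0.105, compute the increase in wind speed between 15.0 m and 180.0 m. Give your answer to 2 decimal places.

Power law: V₂ = V₁ · (z₂/z₁)^α = 8.35 × (12.0000)^0.105 = 10.8393 m/s
ΔV = 10.8393 − 8.35 = 2.4893 m/s

2.49 m/s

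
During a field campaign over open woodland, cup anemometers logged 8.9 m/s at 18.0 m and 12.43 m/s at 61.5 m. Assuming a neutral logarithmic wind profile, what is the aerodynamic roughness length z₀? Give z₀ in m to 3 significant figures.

Log law: V(z) ∝ ln(z/z₀). With r = V₁/V₂ = 8.9/12.43 = 0.71601,
r · ln(z₂/z₀) = ln(z₁/z₀) ⇒ ln z₀ = (ln z₁ − r·ln z₂)/(1 − r)
ln z₀ = (2.89037 − 0.71601×4.11904) / 0.28399 = -0.2074
z₀ = exp(-0.2074) = 0.8127 m

z₀ ≈ 0.813 m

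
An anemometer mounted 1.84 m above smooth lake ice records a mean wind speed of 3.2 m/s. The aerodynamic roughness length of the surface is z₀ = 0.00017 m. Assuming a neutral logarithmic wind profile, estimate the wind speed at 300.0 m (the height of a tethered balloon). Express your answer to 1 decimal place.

Log law: V(z) ∝ ln(z/z₀), so V₂/V₁ = ln(z₂/z₀) / ln(z₁/z₀).
ln(300.0/0.00017) = 14.3835, ln(1.84/0.00017) = 9.2895
V₂ = 3.2 × 14.3835/9.2895 = 3.2 × 1.5484 = 4.9548 m/s

5.0 m/s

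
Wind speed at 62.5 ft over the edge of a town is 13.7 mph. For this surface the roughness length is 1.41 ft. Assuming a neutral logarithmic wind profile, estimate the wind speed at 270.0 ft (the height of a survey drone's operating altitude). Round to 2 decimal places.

18.99 mph

Log law: V(z) ∝ ln(z/z₀), so V₂/V₁ = ln(z₂/z₀) / ln(z₁/z₀).
ln(270.0/1.41) = 5.2548, ln(62.5/1.41) = 3.7916
V₂ = 13.7 × 5.2548/3.7916 = 13.7 × 1.3859 = 18.9871 mph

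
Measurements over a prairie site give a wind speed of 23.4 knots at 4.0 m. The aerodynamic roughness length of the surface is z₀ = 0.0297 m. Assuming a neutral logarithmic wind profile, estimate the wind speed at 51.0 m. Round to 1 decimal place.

Log law: V(z) ∝ ln(z/z₀), so V₂/V₁ = ln(z₂/z₀) / ln(z₁/z₀).
ln(51.0/0.0297) = 7.4484, ln(4.0/0.0297) = 4.9029
V₂ = 23.4 × 7.4484/4.9029 = 23.4 × 1.5192 = 35.5490 knots

35.5 knots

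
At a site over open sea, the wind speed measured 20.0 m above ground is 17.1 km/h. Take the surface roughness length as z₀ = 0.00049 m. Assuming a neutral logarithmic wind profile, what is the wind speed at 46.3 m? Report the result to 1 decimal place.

Log law: V(z) ∝ ln(z/z₀), so V₂/V₁ = ln(z₂/z₀) / ln(z₁/z₀).
ln(46.3/0.00049) = 11.4562, ln(20.0/0.00049) = 10.6168
V₂ = 17.1 × 11.4562/10.6168 = 17.1 × 1.0791 = 18.4520 km/h

18.5 km/h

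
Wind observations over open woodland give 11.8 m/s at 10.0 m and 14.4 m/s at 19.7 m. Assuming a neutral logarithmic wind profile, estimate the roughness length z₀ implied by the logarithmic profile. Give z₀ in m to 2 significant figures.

z₀ ≈ 0.46 m

Log law: V(z) ∝ ln(z/z₀). With r = V₁/V₂ = 11.8/14.4 = 0.81944,
r · ln(z₂/z₀) = ln(z₁/z₀) ⇒ ln z₀ = (ln z₁ − r·ln z₂)/(1 − r)
ln z₀ = (2.30259 − 0.81944×2.98062) / 0.18056 = -0.7746
z₀ = exp(-0.7746) = 0.4609 m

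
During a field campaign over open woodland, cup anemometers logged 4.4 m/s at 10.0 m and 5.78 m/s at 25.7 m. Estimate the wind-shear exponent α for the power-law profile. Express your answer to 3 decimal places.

α ≈ 0.289

Power law: V₂/V₁ = (z₂/z₁)^α ⇒ α = ln(V₂/V₁) / ln(z₂/z₁)
α = ln(5.78/4.4) / ln(25.7/10.0) = ln(1.3136) / ln(2.5700)
  = 0.27280 / 0.94391 = 0.28901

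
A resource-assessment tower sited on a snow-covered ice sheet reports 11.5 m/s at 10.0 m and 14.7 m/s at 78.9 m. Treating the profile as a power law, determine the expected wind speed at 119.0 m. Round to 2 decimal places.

First find α: α = ln(V₂/V₁)/ln(z₂/z₁) = ln(14.7/11.5)/ln(78.9/10.0) = 0.24550/2.06560 = 0.1189
Extrapolate from 78.9 m to 119.0 m: V₃ = 14.7 × (119.0/78.9)^0.1189 = 14.7 × 1.0501 = 15.4358 m/s

15.44 m/s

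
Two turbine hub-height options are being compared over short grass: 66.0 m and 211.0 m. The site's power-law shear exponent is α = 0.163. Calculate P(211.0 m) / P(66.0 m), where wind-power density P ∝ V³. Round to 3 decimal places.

1.765

Speed ratio: V_B/V_A = (z_B/z_A)^α = (211.0/66.0)^0.163 = (3.1970)^0.163 = 1.20857
Power-density ratio: P_B/P_A = (V_B/V_A)³ = (1.20857)³ = 1.76529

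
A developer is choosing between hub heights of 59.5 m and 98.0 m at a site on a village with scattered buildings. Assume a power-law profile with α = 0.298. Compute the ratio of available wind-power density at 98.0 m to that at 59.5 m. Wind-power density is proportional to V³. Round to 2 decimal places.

1.56

Speed ratio: V_B/V_A = (z_B/z_A)^α = (98.0/59.5)^0.298 = (1.6471)^0.298 = 1.16032
Power-density ratio: P_B/P_A = (V_B/V_A)³ = (1.16032)³ = 1.56220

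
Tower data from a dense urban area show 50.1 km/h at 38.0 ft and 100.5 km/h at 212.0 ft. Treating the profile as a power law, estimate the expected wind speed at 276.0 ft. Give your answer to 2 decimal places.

First find α: α = ln(V₂/V₁)/ln(z₂/z₁) = ln(100.5/50.1)/ln(212.0/38.0) = 0.69614/1.71900 = 0.4050
Extrapolate from 212.0 ft to 276.0 ft: V₃ = 100.5 × (276.0/212.0)^0.4050 = 100.5 × 1.1128 = 111.8315 km/h

111.83 km/h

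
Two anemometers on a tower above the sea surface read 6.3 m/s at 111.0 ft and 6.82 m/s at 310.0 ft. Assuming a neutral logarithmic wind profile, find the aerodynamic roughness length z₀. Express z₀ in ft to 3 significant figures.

Log law: V(z) ∝ ln(z/z₀). With r = V₁/V₂ = 6.3/6.82 = 0.92375,
r · ln(z₂/z₀) = ln(z₁/z₀) ⇒ ln z₀ = (ln z₁ − r·ln z₂)/(1 − r)
ln z₀ = (4.70953 − 0.92375×5.73657) / 0.07625 = -7.7335
z₀ = exp(-7.7335) = 0.0004379 ft

z₀ ≈ 0.000438 ft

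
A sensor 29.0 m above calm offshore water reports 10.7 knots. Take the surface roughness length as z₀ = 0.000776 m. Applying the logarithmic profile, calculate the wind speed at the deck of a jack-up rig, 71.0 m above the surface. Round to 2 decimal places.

Log law: V(z) ∝ ln(z/z₀), so V₂/V₁ = ln(z₂/z₀) / ln(z₁/z₀).
ln(71.0/0.000776) = 11.4240, ln(29.0/0.000776) = 10.5287
V₂ = 10.7 × 11.4240/10.5287 = 10.7 × 1.0850 = 11.6100 knots

11.61 knots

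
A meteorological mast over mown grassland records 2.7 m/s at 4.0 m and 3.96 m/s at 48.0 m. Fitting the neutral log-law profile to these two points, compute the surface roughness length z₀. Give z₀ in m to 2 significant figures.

z₀ ≈ 0.019 m

Log law: V(z) ∝ ln(z/z₀). With r = V₁/V₂ = 2.7/3.96 = 0.68182,
r · ln(z₂/z₀) = ln(z₁/z₀) ⇒ ln z₀ = (ln z₁ − r·ln z₂)/(1 − r)
ln z₀ = (1.38629 − 0.68182×3.87120) / 0.31818 = -3.9385
z₀ = exp(-3.9385) = 0.01948 m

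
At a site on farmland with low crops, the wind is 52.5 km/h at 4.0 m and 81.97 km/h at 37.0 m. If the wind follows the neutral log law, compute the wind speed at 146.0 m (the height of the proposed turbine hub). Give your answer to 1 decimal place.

100.2 km/h

Log law: V ∝ ln(z/z₀). From the pair, with r = V₁/V₂ = 0.64048,
ln z₀ = (ln z₁ − r·ln z₂)/(1 − r) = (1.3863 − 0.64048×3.6109)/0.35952 = -2.5768 → z₀ = 0.07602 m
V₃ = V₁ · ln(z₃/z₀)/ln(z₁/z₀) = 52.5 × 7.5604/3.9631 = 100.1543 km/h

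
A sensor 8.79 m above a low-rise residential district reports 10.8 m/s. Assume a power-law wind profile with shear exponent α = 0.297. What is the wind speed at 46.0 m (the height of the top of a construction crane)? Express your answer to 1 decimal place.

Power-law profile: V₂ = V₁ · (z₂/z₁)^α
V₂ = 10.8 × (46.0/8.79)^0.297 = 10.8 × (5.2332)^0.297
    = 10.8 × 1.6348 = 17.6562 m/s

17.7 m/s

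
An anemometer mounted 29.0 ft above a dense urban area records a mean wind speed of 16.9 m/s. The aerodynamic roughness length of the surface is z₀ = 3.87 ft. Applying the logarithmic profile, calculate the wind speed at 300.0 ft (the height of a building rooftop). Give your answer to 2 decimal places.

36.51 m/s

Log law: V(z) ∝ ln(z/z₀), so V₂/V₁ = ln(z₂/z₀) / ln(z₁/z₀).
ln(300.0/3.87) = 4.3505, ln(29.0/3.87) = 2.0140
V₂ = 16.9 × 4.3505/2.0140 = 16.9 × 2.1601 = 36.5057 m/s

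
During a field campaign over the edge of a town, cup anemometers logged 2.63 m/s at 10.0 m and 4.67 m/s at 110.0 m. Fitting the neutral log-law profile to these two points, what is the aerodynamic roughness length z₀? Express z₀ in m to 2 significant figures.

z₀ ≈ 0.45 m

Log law: V(z) ∝ ln(z/z₀). With r = V₁/V₂ = 2.63/4.67 = 0.56317,
r · ln(z₂/z₀) = ln(z₁/z₀) ⇒ ln z₀ = (ln z₁ − r·ln z₂)/(1 − r)
ln z₀ = (2.30259 − 0.56317×4.70048) / 0.43683 = -0.7888
z₀ = exp(-0.7888) = 0.4544 m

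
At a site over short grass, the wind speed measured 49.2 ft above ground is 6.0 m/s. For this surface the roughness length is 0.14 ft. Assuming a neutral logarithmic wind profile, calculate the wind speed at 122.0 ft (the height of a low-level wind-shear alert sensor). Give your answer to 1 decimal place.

6.9 m/s

Log law: V(z) ∝ ln(z/z₀), so V₂/V₁ = ln(z₂/z₀) / ln(z₁/z₀).
ln(122.0/0.14) = 6.7701, ln(49.2/0.14) = 5.8620
V₂ = 6.0 × 6.7701/5.8620 = 6.0 × 1.1549 = 6.9295 m/s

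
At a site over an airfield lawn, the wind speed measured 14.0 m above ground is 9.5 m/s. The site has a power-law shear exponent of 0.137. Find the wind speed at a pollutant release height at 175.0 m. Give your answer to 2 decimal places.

Power-law profile: V₂ = V₁ · (z₂/z₁)^α
V₂ = 9.5 × (175.0/14.0)^0.137 = 9.5 × (12.5000)^0.137
    = 9.5 × 1.4134 = 13.4277 m/s

13.43 m/s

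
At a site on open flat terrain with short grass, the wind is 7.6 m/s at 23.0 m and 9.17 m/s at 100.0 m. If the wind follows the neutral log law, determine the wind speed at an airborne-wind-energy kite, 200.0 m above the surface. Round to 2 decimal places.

9.91 m/s

Log law: V ∝ ln(z/z₀). From the pair, with r = V₁/V₂ = 0.82879,
ln z₀ = (ln z₁ − r·ln z₂)/(1 − r) = (3.1355 − 0.82879×4.6052)/0.17121 = -3.9789 → z₀ = 0.01871 m
V₃ = V₁ · ln(z₃/z₀)/ln(z₁/z₀) = 7.6 × 9.2772/7.1144 = 9.9105 m/s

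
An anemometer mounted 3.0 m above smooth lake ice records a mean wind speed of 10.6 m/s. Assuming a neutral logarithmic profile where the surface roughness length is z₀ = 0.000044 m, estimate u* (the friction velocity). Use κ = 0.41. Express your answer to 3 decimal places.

u* ≈ 0.390 m/s

Log law: V(z) = (u*/κ) · ln(z/z₀) ⇒ u* = κ · V / ln(z/z₀)
u* = 0.41 × 10.6 / ln(3.0/0.000044) = 0.41 × 10.6 / 11.1299
   = 4.3460 / 11.1299 = 0.3905 m/s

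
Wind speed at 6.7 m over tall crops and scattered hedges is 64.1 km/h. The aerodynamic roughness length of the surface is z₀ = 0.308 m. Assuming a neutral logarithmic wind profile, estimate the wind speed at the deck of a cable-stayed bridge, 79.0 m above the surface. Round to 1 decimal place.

115.5 km/h

Log law: V(z) ∝ ln(z/z₀), so V₂/V₁ = ln(z₂/z₀) / ln(z₁/z₀).
ln(79.0/0.308) = 5.5471, ln(6.7/0.308) = 3.0798
V₂ = 64.1 × 5.5471/3.0798 = 64.1 × 1.8011 = 115.4535 km/h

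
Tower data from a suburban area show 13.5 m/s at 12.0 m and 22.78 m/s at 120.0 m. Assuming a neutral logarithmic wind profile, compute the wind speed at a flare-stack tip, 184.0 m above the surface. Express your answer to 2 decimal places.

Log law: V ∝ ln(z/z₀). From the pair, with r = V₁/V₂ = 0.59263,
ln z₀ = (ln z₁ − r·ln z₂)/(1 − r) = (2.4849 − 0.59263×4.7875)/0.40737 = -0.8648 → z₀ = 0.4212 m
V₃ = V₁ · ln(z₃/z₀)/ln(z₁/z₀) = 13.5 × 6.0797/3.3497 = 24.5027 m/s

24.50 m/s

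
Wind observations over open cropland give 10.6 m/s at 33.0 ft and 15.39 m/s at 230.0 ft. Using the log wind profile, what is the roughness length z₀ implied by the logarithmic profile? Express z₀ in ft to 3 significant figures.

z₀ ≈ 0.449 ft

Log law: V(z) ∝ ln(z/z₀). With r = V₁/V₂ = 10.6/15.39 = 0.68876,
r · ln(z₂/z₀) = ln(z₁/z₀) ⇒ ln z₀ = (ln z₁ − r·ln z₂)/(1 − r)
ln z₀ = (3.49651 − 0.68876×5.43808) / 0.31124 = -0.8001
z₀ = exp(-0.8001) = 0.4493 ft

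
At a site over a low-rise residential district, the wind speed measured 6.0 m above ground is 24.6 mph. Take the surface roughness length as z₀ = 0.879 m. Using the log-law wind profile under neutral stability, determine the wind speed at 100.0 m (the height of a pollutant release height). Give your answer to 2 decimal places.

60.63 mph

Log law: V(z) ∝ ln(z/z₀), so V₂/V₁ = ln(z₂/z₀) / ln(z₁/z₀).
ln(100.0/0.879) = 4.7341, ln(6.0/0.879) = 1.9207
V₂ = 24.6 × 4.7341/1.9207 = 24.6 × 2.4648 = 60.6331 mph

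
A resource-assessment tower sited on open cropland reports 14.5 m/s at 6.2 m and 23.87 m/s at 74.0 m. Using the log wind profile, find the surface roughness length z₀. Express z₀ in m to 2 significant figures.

z₀ ≈ 0.13 m

Log law: V(z) ∝ ln(z/z₀). With r = V₁/V₂ = 14.5/23.87 = 0.60746,
r · ln(z₂/z₀) = ln(z₁/z₀) ⇒ ln z₀ = (ln z₁ − r·ln z₂)/(1 − r)
ln z₀ = (1.82455 − 0.60746×4.30407) / 0.39254 = -2.0125
z₀ = exp(-2.0125) = 0.1337 m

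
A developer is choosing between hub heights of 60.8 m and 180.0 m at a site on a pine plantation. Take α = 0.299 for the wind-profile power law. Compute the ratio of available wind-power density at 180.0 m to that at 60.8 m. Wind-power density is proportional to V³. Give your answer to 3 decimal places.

Speed ratio: V_B/V_A = (z_B/z_A)^α = (180.0/60.8)^0.299 = (2.9605)^0.299 = 1.38337
Power-density ratio: P_B/P_A = (V_B/V_A)³ = (1.38337)³ = 2.64739

2.647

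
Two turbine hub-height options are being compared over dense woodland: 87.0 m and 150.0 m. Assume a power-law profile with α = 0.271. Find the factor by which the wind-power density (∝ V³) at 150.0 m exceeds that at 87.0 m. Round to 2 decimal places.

Speed ratio: V_B/V_A = (z_B/z_A)^α = (150.0/87.0)^0.271 = (1.7241)^0.271 = 1.15907
Power-density ratio: P_B/P_A = (V_B/V_A)³ = (1.15907)³ = 1.55716

1.56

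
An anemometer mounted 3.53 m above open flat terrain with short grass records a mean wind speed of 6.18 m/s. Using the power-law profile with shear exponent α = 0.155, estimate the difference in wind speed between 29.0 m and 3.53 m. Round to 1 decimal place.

Power law: V₂ = V₁ · (z₂/z₁)^α = 6.18 × (8.2153)^0.155 = 8.5655 m/s
ΔV = 8.5655 − 6.18 = 2.3855 m/s

2.4 m/s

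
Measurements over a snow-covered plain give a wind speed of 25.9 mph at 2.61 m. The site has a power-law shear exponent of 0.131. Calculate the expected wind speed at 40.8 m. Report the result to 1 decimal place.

37.1 mph

Power-law profile: V₂ = V₁ · (z₂/z₁)^α
V₂ = 25.9 × (40.8/2.61)^0.131 = 25.9 × (15.6322)^0.131
    = 25.9 × 1.4336 = 37.1293 mph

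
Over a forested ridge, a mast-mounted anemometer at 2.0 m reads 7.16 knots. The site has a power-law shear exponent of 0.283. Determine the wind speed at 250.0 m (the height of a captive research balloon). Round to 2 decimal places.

28.08 knots

Power-law profile: V₂ = V₁ · (z₂/z₁)^α
V₂ = 7.16 × (250.0/2.0)^0.283 = 7.16 × (125.0000)^0.283
    = 7.16 × 3.9213 = 28.0762 knots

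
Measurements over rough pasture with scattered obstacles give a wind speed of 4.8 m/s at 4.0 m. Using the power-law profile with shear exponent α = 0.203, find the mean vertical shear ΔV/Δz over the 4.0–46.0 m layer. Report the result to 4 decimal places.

0.0733 m/s/m

Power law: V₂ = V₁ · (z₂/z₁)^α = 4.8 × (11.5000)^0.203 = 7.8807 m/s
ΔV/Δz = (7.8807 − 4.8)/(46.0 − 4.0) = 3.0807/42.0000 = 0.07335 m/s/m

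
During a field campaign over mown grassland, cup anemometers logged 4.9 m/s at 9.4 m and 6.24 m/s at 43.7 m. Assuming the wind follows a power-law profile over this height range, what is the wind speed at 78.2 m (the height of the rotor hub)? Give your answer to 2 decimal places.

6.84 m/s

First find α: α = ln(V₂/V₁)/ln(z₂/z₁) = ln(6.24/4.9)/ln(43.7/9.4) = 0.24174/1.53664 = 0.1573
Extrapolate from 43.7 m to 78.2 m: V₃ = 6.24 × (78.2/43.7)^0.1573 = 6.24 × 1.0959 = 6.8382 m/s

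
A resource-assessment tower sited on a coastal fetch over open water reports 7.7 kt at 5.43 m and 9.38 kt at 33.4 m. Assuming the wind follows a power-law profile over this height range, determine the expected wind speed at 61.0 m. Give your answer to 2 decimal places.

First find α: α = ln(V₂/V₁)/ln(z₂/z₁) = ln(9.38/7.7)/ln(33.4/5.43) = 0.19736/1.81662 = 0.1086
Extrapolate from 33.4 m to 61.0 m: V₃ = 9.38 × (61.0/33.4)^0.1086 = 9.38 × 1.0676 = 10.0143 kt

10.01 kt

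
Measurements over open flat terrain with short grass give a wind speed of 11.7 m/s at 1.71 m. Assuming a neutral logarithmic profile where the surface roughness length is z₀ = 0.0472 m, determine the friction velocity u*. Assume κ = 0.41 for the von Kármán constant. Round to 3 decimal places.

u* ≈ 1.336 m/s

Log law: V(z) = (u*/κ) · ln(z/z₀) ⇒ u* = κ · V / ln(z/z₀)
u* = 0.41 × 11.7 / ln(1.71/0.0472) = 0.41 × 11.7 / 3.5899
   = 4.7970 / 3.5899 = 1.3363 m/s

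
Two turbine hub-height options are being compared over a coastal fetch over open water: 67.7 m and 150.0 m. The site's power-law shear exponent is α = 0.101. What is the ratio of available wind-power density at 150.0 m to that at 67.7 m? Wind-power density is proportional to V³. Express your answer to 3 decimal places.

Speed ratio: V_B/V_A = (z_B/z_A)^α = (150.0/67.7)^0.101 = (2.2157)^0.101 = 1.08367
Power-density ratio: P_B/P_A = (V_B/V_A)³ = (1.08367)³ = 1.27259

1.273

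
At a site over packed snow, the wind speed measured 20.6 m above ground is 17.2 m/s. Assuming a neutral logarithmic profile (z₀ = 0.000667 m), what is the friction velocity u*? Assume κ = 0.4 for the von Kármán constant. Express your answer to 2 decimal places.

u* ≈ 0.67 m/s

Log law: V(z) = (u*/κ) · ln(z/z₀) ⇒ u* = κ · V / ln(z/z₀)
u* = 0.4 × 17.2 / ln(20.6/0.000667) = 0.4 × 17.2 / 10.3380
   = 6.8800 / 10.3380 = 0.6655 m/s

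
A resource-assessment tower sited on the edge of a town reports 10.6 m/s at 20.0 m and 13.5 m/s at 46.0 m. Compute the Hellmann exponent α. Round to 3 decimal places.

α ≈ 0.290

Power law: V₂/V₁ = (z₂/z₁)^α ⇒ α = ln(V₂/V₁) / ln(z₂/z₁)
α = ln(13.5/10.6) / ln(46.0/20.0) = ln(1.2736) / ln(2.3000)
  = 0.24184 / 0.83291 = 0.29035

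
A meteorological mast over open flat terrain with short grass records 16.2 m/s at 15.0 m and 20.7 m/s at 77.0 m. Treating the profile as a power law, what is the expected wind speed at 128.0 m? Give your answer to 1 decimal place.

22.3 m/s

First find α: α = ln(V₂/V₁)/ln(z₂/z₁) = ln(20.7/16.2)/ln(77.0/15.0) = 0.24512/1.63576 = 0.1499
Extrapolate from 77.0 m to 128.0 m: V₃ = 20.7 × (128.0/77.0)^0.1499 = 20.7 × 1.0791 = 22.3381 m/s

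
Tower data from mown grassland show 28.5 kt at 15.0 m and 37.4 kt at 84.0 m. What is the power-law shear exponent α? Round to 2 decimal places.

Power law: V₂/V₁ = (z₂/z₁)^α ⇒ α = ln(V₂/V₁) / ln(z₂/z₁)
α = ln(37.4/28.5) / ln(84.0/15.0) = ln(1.3123) / ln(5.6000)
  = 0.27177 / 1.72277 = 0.15775

α ≈ 0.16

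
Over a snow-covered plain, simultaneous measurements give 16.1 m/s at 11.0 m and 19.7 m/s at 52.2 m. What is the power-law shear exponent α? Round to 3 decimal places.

α ≈ 0.130

Power law: V₂/V₁ = (z₂/z₁)^α ⇒ α = ln(V₂/V₁) / ln(z₂/z₁)
α = ln(19.7/16.1) / ln(52.2/11.0) = ln(1.2236) / ln(4.7455)
  = 0.20180 / 1.55719 = 0.12959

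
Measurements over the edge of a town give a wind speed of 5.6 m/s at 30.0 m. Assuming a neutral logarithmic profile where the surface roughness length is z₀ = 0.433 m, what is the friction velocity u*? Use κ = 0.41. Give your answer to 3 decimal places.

u* ≈ 0.542 m/s

Log law: V(z) = (u*/κ) · ln(z/z₀) ⇒ u* = κ · V / ln(z/z₀)
u* = 0.41 × 5.6 / ln(30.0/0.433) = 0.41 × 5.6 / 4.2382
   = 2.2960 / 4.2382 = 0.5417 m/s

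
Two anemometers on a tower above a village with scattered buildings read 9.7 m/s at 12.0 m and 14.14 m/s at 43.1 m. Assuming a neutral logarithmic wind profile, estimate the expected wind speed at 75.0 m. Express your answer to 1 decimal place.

16.1 m/s

Log law: V ∝ ln(z/z₀). From the pair, with r = V₁/V₂ = 0.68600,
ln z₀ = (ln z₁ − r·ln z₂)/(1 − r) = (2.4849 − 0.68600×3.7635)/0.31400 = -0.3085 → z₀ = 0.7346 m
V₃ = V₁ · ln(z₃/z₀)/ln(z₁/z₀) = 9.7 × 4.6260/2.7934 = 16.0636 m/s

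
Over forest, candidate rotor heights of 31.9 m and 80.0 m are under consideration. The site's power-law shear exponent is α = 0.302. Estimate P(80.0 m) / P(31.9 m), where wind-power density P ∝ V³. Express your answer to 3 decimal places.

Speed ratio: V_B/V_A = (z_B/z_A)^α = (80.0/31.9)^0.302 = (2.5078)^0.302 = 1.32004
Power-density ratio: P_B/P_A = (V_B/V_A)³ = (1.32004)³ = 2.30020

2.300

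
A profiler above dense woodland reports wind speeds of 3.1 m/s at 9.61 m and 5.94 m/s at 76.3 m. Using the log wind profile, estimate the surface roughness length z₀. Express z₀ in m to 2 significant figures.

z₀ ≈ 1.0 m

Log law: V(z) ∝ ln(z/z₀). With r = V₁/V₂ = 3.1/5.94 = 0.52189,
r · ln(z₂/z₀) = ln(z₁/z₀) ⇒ ln z₀ = (ln z₁ − r·ln z₂)/(1 − r)
ln z₀ = (2.26280 − 0.52189×4.33467) / 0.47811 = 0.0013
z₀ = exp(0.0013) = 1.001 m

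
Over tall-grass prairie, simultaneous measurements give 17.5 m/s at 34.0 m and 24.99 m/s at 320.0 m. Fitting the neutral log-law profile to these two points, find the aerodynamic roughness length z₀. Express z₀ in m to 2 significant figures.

z₀ ≈ 0.18 m

Log law: V(z) ∝ ln(z/z₀). With r = V₁/V₂ = 17.5/24.99 = 0.70028,
r · ln(z₂/z₀) = ln(z₁/z₀) ⇒ ln z₀ = (ln z₁ − r·ln z₂)/(1 − r)
ln z₀ = (3.52636 − 0.70028×5.76832) / 0.29972 = -1.7119
z₀ = exp(-1.7119) = 0.1805 m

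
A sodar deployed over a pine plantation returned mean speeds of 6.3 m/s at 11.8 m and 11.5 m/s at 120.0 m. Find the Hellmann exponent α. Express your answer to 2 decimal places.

α ≈ 0.26

Power law: V₂/V₁ = (z₂/z₁)^α ⇒ α = ln(V₂/V₁) / ln(z₂/z₁)
α = ln(11.5/6.3) / ln(120.0/11.8) = ln(1.8254) / ln(10.1695)
  = 0.60180 / 2.31939 = 0.25946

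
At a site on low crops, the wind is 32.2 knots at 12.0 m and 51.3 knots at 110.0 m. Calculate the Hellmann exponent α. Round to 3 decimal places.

Power law: V₂/V₁ = (z₂/z₁)^α ⇒ α = ln(V₂/V₁) / ln(z₂/z₁)
α = ln(51.3/32.2) / ln(110.0/12.0) = ln(1.5932) / ln(9.1667)
  = 0.46572 / 2.21557 = 0.21020

α ≈ 0.210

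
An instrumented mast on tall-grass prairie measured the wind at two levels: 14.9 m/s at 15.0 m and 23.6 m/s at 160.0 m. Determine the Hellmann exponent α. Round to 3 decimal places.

Power law: V₂/V₁ = (z₂/z₁)^α ⇒ α = ln(V₂/V₁) / ln(z₂/z₁)
α = ln(23.6/14.9) / ln(160.0/15.0) = ln(1.5839) / ln(10.6667)
  = 0.45989 / 2.36712 = 0.19428

α ≈ 0.194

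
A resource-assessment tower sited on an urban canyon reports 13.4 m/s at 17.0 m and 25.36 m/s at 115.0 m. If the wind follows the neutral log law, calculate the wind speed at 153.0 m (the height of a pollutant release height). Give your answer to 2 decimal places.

Log law: V ∝ ln(z/z₀). From the pair, with r = V₁/V₂ = 0.52839,
ln z₀ = (ln z₁ − r·ln z₂)/(1 − r) = (2.8332 − 0.52839×4.7449)/0.47161 = 0.6913 → z₀ = 1.996 m
V₃ = V₁ · ln(z₃/z₀)/ln(z₁/z₀) = 13.4 × 4.3391/2.1419 = 27.1462 m/s

27.15 m/s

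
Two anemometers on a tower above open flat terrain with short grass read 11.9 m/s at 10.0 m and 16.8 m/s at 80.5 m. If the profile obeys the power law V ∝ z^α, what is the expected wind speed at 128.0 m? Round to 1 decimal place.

First find α: α = ln(V₂/V₁)/ln(z₂/z₁) = ln(16.8/11.9)/ln(80.5/10.0) = 0.34484/2.08567 = 0.1653
Extrapolate from 80.5 m to 128.0 m: V₃ = 16.8 × (128.0/80.5)^0.1653 = 16.8 × 1.0797 = 18.1389 m/s

18.1 m/s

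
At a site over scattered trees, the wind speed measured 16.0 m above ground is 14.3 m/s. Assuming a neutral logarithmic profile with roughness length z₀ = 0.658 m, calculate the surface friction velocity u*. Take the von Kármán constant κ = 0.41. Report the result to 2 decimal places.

Log law: V(z) = (u*/κ) · ln(z/z₀) ⇒ u* = κ · V / ln(z/z₀)
u* = 0.41 × 14.3 / ln(16.0/0.658) = 0.41 × 14.3 / 3.1911
   = 5.8630 / 3.1911 = 1.8373 m/s

u* ≈ 1.84 m/s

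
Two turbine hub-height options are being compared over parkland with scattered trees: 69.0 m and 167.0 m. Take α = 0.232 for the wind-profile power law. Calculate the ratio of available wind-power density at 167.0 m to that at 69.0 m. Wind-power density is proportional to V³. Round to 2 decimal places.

Speed ratio: V_B/V_A = (z_B/z_A)^α = (167.0/69.0)^0.232 = (2.4203)^0.232 = 1.22760
Power-density ratio: P_B/P_A = (V_B/V_A)³ = (1.22760)³ = 1.85000

1.85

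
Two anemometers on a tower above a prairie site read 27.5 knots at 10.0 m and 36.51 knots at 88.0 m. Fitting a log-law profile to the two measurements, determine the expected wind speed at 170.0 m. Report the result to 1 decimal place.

39.2 knots

Log law: V ∝ ln(z/z₀). From the pair, with r = V₁/V₂ = 0.75322,
ln z₀ = (ln z₁ − r·ln z₂)/(1 − r) = (2.3026 − 0.75322×4.4773)/0.24678 = -4.3351 → z₀ = 0.01310 m
V₃ = V₁ · ln(z₃/z₀)/ln(z₁/z₀) = 27.5 × 9.4709/6.6377 = 39.2380 knots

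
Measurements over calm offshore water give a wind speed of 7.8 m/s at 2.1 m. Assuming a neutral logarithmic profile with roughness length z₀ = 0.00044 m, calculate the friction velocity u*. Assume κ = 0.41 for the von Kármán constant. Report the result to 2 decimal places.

Log law: V(z) = (u*/κ) · ln(z/z₀) ⇒ u* = κ · V / ln(z/z₀)
u* = 0.41 × 7.8 / ln(2.1/0.00044) = 0.41 × 7.8 / 8.4707
   = 3.1980 / 8.4707 = 0.3775 m/s

u* ≈ 0.38 m/s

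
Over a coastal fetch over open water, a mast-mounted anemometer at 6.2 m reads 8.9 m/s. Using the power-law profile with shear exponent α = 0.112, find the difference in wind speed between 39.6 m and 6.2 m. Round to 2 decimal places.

2.05 m/s

Power law: V₂ = V₁ · (z₂/z₁)^α = 8.9 × (6.3871)^0.112 = 10.9543 m/s
ΔV = 10.9543 − 8.9 = 2.0543 m/s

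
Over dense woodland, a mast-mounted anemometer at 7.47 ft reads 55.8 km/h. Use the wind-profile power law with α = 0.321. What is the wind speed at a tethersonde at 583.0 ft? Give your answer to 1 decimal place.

226.0 km/h

Power-law profile: V₂ = V₁ · (z₂/z₁)^α
V₂ = 55.8 × (583.0/7.47)^0.321 = 55.8 × (78.0455)^0.321
    = 55.8 × 4.0499 = 225.9841 km/h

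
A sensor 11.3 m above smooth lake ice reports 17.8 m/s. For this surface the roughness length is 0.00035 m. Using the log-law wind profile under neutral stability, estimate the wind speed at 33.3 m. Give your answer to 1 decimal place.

Log law: V(z) ∝ ln(z/z₀), so V₂/V₁ = ln(z₂/z₀) / ln(z₁/z₀).
ln(33.3/0.00035) = 11.4631, ln(11.3/0.00035) = 10.3824
V₂ = 17.8 × 11.4631/10.3824 = 17.8 × 1.1041 = 19.6529 m/s

19.7 m/s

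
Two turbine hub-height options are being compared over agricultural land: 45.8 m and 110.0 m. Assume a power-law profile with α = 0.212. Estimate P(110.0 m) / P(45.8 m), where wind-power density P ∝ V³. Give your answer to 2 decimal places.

Speed ratio: V_B/V_A = (z_B/z_A)^α = (110.0/45.8)^0.212 = (2.4017)^0.212 = 1.20413
Power-density ratio: P_B/P_A = (V_B/V_A)³ = (1.20413)³ = 1.74588

1.75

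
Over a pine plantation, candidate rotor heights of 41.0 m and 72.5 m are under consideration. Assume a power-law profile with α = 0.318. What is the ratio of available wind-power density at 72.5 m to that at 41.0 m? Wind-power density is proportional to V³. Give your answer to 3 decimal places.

1.723

Speed ratio: V_B/V_A = (z_B/z_A)^α = (72.5/41.0)^0.318 = (1.7683)^0.318 = 1.19873
Power-density ratio: P_B/P_A = (V_B/V_A)³ = (1.19873)³ = 1.72253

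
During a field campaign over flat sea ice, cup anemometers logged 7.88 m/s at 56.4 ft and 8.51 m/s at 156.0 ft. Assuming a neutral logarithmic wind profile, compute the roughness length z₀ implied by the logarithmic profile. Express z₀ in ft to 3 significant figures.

z₀ ≈ 0.000168 ft

Log law: V(z) ∝ ln(z/z₀). With r = V₁/V₂ = 7.88/8.51 = 0.92597,
r · ln(z₂/z₀) = ln(z₁/z₀) ⇒ ln z₀ = (ln z₁ − r·ln z₂)/(1 − r)
ln z₀ = (4.03247 − 0.92597×5.04986) / 0.07403 = -8.6929
z₀ = exp(-8.6929) = 0.0001678 ft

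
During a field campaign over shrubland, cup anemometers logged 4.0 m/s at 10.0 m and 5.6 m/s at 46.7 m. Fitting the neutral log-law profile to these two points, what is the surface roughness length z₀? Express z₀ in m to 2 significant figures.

z₀ ≈ 0.21 m

Log law: V(z) ∝ ln(z/z₀). With r = V₁/V₂ = 4.0/5.6 = 0.71429,
r · ln(z₂/z₀) = ln(z₁/z₀) ⇒ ln z₀ = (ln z₁ − r·ln z₂)/(1 − r)
ln z₀ = (2.30259 − 0.71429×3.84374) / 0.28571 = -1.5503
z₀ = exp(-1.5503) = 0.2122 m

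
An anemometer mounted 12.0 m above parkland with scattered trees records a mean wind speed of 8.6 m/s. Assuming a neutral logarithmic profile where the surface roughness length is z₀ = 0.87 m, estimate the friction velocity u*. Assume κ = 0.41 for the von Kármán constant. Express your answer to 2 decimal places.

Log law: V(z) = (u*/κ) · ln(z/z₀) ⇒ u* = κ · V / ln(z/z₀)
u* = 0.41 × 8.6 / ln(12.0/0.87) = 0.41 × 8.6 / 2.6242
   = 3.5260 / 2.6242 = 1.3437 m/s

u* ≈ 1.34 m/s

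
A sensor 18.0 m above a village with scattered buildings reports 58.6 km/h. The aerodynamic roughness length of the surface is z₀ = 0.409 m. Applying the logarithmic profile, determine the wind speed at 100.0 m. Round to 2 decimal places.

85.15 km/h

Log law: V(z) ∝ ln(z/z₀), so V₂/V₁ = ln(z₂/z₀) / ln(z₁/z₀).
ln(100.0/0.409) = 5.4992, ln(18.0/0.409) = 3.7844
V₂ = 58.6 × 5.4992/3.7844 = 58.6 × 1.4531 = 85.1529 km/h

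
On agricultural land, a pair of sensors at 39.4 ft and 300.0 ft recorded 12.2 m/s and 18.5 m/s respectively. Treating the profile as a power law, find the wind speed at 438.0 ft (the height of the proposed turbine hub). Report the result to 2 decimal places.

19.99 m/s

First find α: α = ln(V₂/V₁)/ln(z₂/z₁) = ln(18.5/12.2)/ln(300.0/39.4) = 0.41633/2.03002 = 0.2051
Extrapolate from 300.0 ft to 438.0 ft: V₃ = 18.5 × (438.0/300.0)^0.2051 = 18.5 × 1.0807 = 19.9930 m/s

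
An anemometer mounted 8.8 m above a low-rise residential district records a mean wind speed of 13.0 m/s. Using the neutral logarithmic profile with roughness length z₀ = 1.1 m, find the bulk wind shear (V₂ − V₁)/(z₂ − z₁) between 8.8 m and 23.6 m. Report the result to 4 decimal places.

0.4167 m/s/m

Log law: V₂ = V₁ · ln(z₂/z₀)/ln(z₁/z₀) = 13.0 × 3.0659/2.0794 = 19.1672 m/s
ΔV/Δz = (19.1672 − 13.0)/(23.6 − 8.8) = 6.1672/14.8000 = 0.41671 m/s/m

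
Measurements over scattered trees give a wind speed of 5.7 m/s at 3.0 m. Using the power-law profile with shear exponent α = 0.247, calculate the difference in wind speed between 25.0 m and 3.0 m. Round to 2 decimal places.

Power law: V₂ = V₁ · (z₂/z₁)^α = 5.7 × (8.3333)^0.247 = 9.6231 m/s
ΔV = 9.6231 − 5.7 = 3.9231 m/s

3.92 m/s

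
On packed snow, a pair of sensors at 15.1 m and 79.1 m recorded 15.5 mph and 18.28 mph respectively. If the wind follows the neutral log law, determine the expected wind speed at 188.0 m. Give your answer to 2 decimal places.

19.73 mph

Log law: V ∝ ln(z/z₀). From the pair, with r = V₁/V₂ = 0.84792,
ln z₀ = (ln z₁ − r·ln z₂)/(1 − r) = (2.7147 − 0.84792×4.3707)/0.15208 = -6.5185 → z₀ = 0.001476 m
V₃ = V₁ · ln(z₃/z₀)/ln(z₁/z₀) = 15.5 × 11.7549/9.2332 = 19.7333 mph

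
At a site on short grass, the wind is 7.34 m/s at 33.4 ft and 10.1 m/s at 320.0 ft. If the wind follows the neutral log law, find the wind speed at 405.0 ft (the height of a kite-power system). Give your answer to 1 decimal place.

10.4 m/s

Log law: V ∝ ln(z/z₀). From the pair, with r = V₁/V₂ = 0.72673,
ln z₀ = (ln z₁ − r·ln z₂)/(1 − r) = (3.5086 − 0.72673×5.7683)/0.27327 = -2.5011 → z₀ = 0.08199 ft
V₃ = V₁ · ln(z₃/z₀)/ln(z₁/z₀) = 7.34 × 8.5050/6.0097 = 10.3877 m/s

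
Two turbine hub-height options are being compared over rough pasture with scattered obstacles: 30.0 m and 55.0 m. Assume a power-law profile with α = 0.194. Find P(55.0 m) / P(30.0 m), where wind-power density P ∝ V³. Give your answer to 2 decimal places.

Speed ratio: V_B/V_A = (z_B/z_A)^α = (55.0/30.0)^0.194 = (1.8333)^0.194 = 1.12478
Power-density ratio: P_B/P_A = (V_B/V_A)³ = (1.12478)³ = 1.42301

1.42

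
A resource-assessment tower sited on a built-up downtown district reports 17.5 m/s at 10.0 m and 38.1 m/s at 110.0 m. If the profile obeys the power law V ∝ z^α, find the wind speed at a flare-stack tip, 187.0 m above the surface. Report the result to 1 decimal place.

First find α: α = ln(V₂/V₁)/ln(z₂/z₁) = ln(38.1/17.5)/ln(110.0/10.0) = 0.77801/2.39790 = 0.3245
Extrapolate from 110.0 m to 187.0 m: V₃ = 38.1 × (187.0/110.0)^0.3245 = 38.1 × 1.1879 = 45.2580 m/s

45.3 m/s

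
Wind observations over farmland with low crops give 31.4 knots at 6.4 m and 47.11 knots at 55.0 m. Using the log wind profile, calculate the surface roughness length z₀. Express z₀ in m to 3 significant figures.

z₀ ≈ 0.0869 m

Log law: V(z) ∝ ln(z/z₀). With r = V₁/V₂ = 31.4/47.11 = 0.66653,
r · ln(z₂/z₀) = ln(z₁/z₀) ⇒ ln z₀ = (ln z₁ − r·ln z₂)/(1 − r)
ln z₀ = (1.85630 − 0.66653×4.00733) / 0.33347 = -2.4430
z₀ = exp(-2.4430) = 0.08690 m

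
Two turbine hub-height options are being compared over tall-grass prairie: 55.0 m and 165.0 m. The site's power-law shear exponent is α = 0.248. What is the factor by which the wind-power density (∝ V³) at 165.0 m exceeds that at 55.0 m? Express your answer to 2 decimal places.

Speed ratio: V_B/V_A = (z_B/z_A)^α = (165.0/55.0)^0.248 = (3.0000)^0.248 = 1.31319
Power-density ratio: P_B/P_A = (V_B/V_A)³ = (1.31319)³ = 2.26453

2.26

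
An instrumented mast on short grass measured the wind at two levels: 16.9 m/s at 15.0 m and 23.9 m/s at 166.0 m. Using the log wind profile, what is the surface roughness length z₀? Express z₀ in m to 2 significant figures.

Log law: V(z) ∝ ln(z/z₀). With r = V₁/V₂ = 16.9/23.9 = 0.70711,
r · ln(z₂/z₀) = ln(z₁/z₀) ⇒ ln z₀ = (ln z₁ − r·ln z₂)/(1 − r)
ln z₀ = (2.70805 − 0.70711×5.11199) / 0.29289 = -3.0957
z₀ = exp(-3.0957) = 0.04524 m

z₀ ≈ 0.045 m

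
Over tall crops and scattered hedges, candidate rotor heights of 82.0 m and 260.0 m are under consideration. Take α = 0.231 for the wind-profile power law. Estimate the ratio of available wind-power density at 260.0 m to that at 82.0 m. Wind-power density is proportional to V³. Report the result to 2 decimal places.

2.22

Speed ratio: V_B/V_A = (z_B/z_A)^α = (260.0/82.0)^0.231 = (3.1707)^0.231 = 1.30547
Power-density ratio: P_B/P_A = (V_B/V_A)³ = (1.30547)³ = 2.22486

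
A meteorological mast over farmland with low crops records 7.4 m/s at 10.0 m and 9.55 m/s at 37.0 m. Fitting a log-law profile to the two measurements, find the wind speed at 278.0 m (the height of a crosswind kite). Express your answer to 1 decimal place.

Log law: V ∝ ln(z/z₀). From the pair, with r = V₁/V₂ = 0.77487,
ln z₀ = (ln z₁ − r·ln z₂)/(1 − r) = (2.3026 − 0.77487×3.6109)/0.22513 = -2.2005 → z₀ = 0.1107 m
V₃ = V₁ · ln(z₃/z₀)/ln(z₁/z₀) = 7.4 × 7.8281/4.5031 = 12.8641 m/s

12.9 m/s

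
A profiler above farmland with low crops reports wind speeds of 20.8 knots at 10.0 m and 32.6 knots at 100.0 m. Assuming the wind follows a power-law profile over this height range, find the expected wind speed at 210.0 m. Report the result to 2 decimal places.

37.68 knots

First find α: α = ln(V₂/V₁)/ln(z₂/z₁) = ln(32.6/20.8)/ln(100.0/10.0) = 0.44936/2.30259 = 0.1952
Extrapolate from 100.0 m to 210.0 m: V₃ = 32.6 × (210.0/100.0)^0.1952 = 32.6 × 1.1558 = 37.6791 knots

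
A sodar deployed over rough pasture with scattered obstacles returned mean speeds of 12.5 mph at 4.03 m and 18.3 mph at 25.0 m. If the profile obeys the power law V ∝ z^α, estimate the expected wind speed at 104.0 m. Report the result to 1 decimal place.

24.6 mph

First find α: α = ln(V₂/V₁)/ln(z₂/z₁) = ln(18.3/12.5)/ln(25.0/4.03) = 0.38117/1.82511 = 0.2088
Extrapolate from 25.0 m to 104.0 m: V₃ = 18.3 × (104.0/25.0)^0.2088 = 18.3 × 1.3468 = 24.6461 mph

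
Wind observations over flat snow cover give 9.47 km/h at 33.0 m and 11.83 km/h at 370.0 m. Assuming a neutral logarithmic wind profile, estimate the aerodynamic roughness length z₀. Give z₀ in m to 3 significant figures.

z₀ ≈ 0.00202 m

Log law: V(z) ∝ ln(z/z₀). With r = V₁/V₂ = 9.47/11.83 = 0.80051,
r · ln(z₂/z₀) = ln(z₁/z₀) ⇒ ln z₀ = (ln z₁ − r·ln z₂)/(1 − r)
ln z₀ = (3.49651 − 0.80051×5.91350) / 0.19949 = -6.2022
z₀ = exp(-6.2022) = 0.002025 m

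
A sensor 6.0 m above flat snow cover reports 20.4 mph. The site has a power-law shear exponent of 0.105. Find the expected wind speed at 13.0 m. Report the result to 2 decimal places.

22.13 mph

Power-law profile: V₂ = V₁ · (z₂/z₁)^α
V₂ = 20.4 × (13.0/6.0)^0.105 = 20.4 × (2.1667)^0.105
    = 20.4 × 1.0846 = 22.1253 mph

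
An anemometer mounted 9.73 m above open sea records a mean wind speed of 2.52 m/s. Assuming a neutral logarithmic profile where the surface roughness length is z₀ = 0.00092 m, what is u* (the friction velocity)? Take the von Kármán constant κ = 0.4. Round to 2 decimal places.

u* ≈ 0.11 m/s

Log law: V(z) = (u*/κ) · ln(z/z₀) ⇒ u* = κ · V / ln(z/z₀)
u* = 0.4 × 2.52 / ln(9.73/0.00092) = 0.4 × 2.52 / 9.2664
   = 1.0080 / 9.2664 = 0.1088 m/s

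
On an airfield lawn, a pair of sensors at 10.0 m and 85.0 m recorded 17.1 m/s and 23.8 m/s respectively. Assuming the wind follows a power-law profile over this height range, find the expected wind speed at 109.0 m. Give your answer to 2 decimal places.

24.73 m/s

First find α: α = ln(V₂/V₁)/ln(z₂/z₁) = ln(23.8/17.1)/ln(85.0/10.0) = 0.33061/2.14007 = 0.1545
Extrapolate from 85.0 m to 109.0 m: V₃ = 23.8 × (109.0/85.0)^0.1545 = 23.8 × 1.0392 = 24.7322 m/s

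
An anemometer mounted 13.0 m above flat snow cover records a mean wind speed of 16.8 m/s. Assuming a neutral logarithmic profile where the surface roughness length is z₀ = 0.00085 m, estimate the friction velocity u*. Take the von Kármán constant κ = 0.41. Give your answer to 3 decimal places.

Log law: V(z) = (u*/κ) · ln(z/z₀) ⇒ u* = κ · V / ln(z/z₀)
u* = 0.41 × 16.8 / ln(13.0/0.00085) = 0.41 × 16.8 / 9.6352
   = 6.8880 / 9.6352 = 0.7149 m/s

u* ≈ 0.715 m/s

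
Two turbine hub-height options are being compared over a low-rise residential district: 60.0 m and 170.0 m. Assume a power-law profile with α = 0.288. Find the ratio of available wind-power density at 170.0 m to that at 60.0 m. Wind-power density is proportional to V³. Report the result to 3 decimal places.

Speed ratio: V_B/V_A = (z_B/z_A)^α = (170.0/60.0)^0.288 = (2.8333)^0.288 = 1.34978
Power-density ratio: P_B/P_A = (V_B/V_A)³ = (1.34978)³ = 2.45915

2.459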